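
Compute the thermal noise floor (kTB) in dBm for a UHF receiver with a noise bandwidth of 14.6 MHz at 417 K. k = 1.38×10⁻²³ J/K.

−100.8 dBm

P_n = kTB = 1.38×10⁻²³ × 417 × 1.46×10⁷ = 8.40×10⁻¹⁴ W
In dBm: 10 log₁₀(8.40×10⁻¹⁴ / 10⁻³) = −100.8 dBm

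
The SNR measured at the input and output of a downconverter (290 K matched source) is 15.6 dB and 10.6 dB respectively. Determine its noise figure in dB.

5.0 dB

NF (dB) = SNR_in(dB) − SNR_out(dB) when the source is at T₀
NF = 15.6 − 10.6 = 5.0 dB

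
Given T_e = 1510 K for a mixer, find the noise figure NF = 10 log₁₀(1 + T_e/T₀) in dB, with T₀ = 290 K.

7.93 dB

F = 1 + T_e/T₀ = 1 + 1510/290 = 6.2069
NF = 10 log₁₀(6.2069) = 7.93 dB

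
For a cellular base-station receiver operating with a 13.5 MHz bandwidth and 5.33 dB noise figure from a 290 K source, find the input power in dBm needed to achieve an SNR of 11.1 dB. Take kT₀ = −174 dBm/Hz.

Sensitivity = −174 + 10 log₁₀(B) + NF + SNR_min
= −174 + 71.3 + 5.33 + 11.1
= −86.27 dBm → −86.3 dBm

−86.3 dBm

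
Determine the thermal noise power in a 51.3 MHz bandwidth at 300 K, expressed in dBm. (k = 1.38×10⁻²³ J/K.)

−96.7 dBm

P_n = kTB = 1.38×10⁻²³ × 300 × 5.13×10⁷ = 2.12×10⁻¹³ W
In dBm: 10 log₁₀(2.12×10⁻¹³ / 10⁻³) = −96.7 dBm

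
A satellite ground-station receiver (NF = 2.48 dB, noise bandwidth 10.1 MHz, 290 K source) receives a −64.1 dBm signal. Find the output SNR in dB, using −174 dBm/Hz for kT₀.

37.4 dB

Noise floor: N = −174 + 10 log₁₀(B) + NF
10 log₁₀(1.01×10⁷) = 70.04 dB
N = −174 + 70.04 + 2.48 = −101.48 dBm
SNR = P_sig − N = −64.1 − (−101.48) = 37.38 dB → 37.4 dB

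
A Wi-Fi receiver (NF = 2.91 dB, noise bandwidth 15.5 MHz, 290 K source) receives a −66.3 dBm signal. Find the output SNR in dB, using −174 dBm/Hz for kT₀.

Noise floor: N = −174 + 10 log₁₀(B) + NF
10 log₁₀(1.55×10⁷) = 71.9 dB
N = −174 + 71.9 + 2.91 = −99.19 dBm
SNR = P_sig − N = −66.3 − (−99.19) = 32.89 dB → 32.9 dB

32.9 dB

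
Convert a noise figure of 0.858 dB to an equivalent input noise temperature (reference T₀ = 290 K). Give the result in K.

F = 10^(0.858/10) = 1.21843
T_e = (F − 1)·T₀ = (1.21843 − 1) × 290 = 63.3 K

63.3 K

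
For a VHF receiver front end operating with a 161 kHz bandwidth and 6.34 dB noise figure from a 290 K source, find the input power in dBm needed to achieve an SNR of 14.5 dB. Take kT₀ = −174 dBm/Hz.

−101.1 dBm

Sensitivity = −174 + 10 log₁₀(B) + NF + SNR_min
= −174 + 52.07 + 6.34 + 14.5
= −101.09 dBm → −101.1 dBm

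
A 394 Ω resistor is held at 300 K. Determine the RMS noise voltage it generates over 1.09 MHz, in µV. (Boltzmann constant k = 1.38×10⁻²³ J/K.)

2.67 µV

V_n = √(4kTRB)
4kTRB = 4 × 1.38×10⁻²³ × 300 × 3.94×10² × 1.09×10⁶ = 7.11×10⁻¹² V²
V_n = √(7.11×10⁻¹²) = 2.67×10⁻⁶ V = 2.67 µV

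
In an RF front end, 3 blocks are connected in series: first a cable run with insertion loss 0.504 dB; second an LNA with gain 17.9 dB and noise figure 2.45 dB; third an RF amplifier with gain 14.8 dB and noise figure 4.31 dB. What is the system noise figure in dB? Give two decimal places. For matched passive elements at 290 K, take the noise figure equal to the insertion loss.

3.02 dB

Convert to linear (a loss of L dB is a gain of −L dB): F_i = 10^(NF_i/10), G_i = 10^(G_i,dB/10)
  Stage 1: F_1 = 10^(0.504/10) = 1.123, G_1 = 10^(−0.504/10) = 0.8904
  Stage 2: F_2 = 10^(2.45/10) = 1.758, G_2 = 10^(17.9/10) = 61.66
  Stage 3: F_3 = 10^(4.31/10) = 2.698, G_3 = 10^(14.8/10) = 30.20
Friis cascade:
  F = 1.123 + (1.758 − 1)/0.8904 + (2.698 − 1)/54.90 = 2.005
NF = 10 log₁₀(2.005) = 3.02 dB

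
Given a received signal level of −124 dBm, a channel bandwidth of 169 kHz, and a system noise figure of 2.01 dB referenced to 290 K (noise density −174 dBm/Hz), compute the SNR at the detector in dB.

−4.3 dB

Noise floor: N = −174 + 10 log₁₀(B) + NF
10 log₁₀(1.69×10⁵) = 52.28 dB
N = −174 + 52.28 + 2.01 = −119.71 dBm
SNR = P_sig − N = −124 − (−119.71) = −4.29 dB → −4.3 dB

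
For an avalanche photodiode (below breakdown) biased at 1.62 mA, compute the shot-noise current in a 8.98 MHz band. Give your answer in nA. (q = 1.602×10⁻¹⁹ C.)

I_n = √(2qI·B)
2qI·B = 2 × 1.602×10⁻¹⁹ × 1.62×10⁻³ × 8.98×10⁶ = 4.66×10⁻¹⁵ A²
I_n = √(4.66×10⁻¹⁵) = 6.83×10⁻⁸ A = 68.3 nA

68.3 nA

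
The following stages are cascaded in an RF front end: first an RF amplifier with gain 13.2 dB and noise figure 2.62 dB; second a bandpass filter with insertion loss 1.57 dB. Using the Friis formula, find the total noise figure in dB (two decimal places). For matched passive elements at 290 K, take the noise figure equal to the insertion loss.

Convert to linear (a loss of L dB is a gain of −L dB): F_i = 10^(NF_i/10), G_i = 10^(G_i,dB/10)
  Stage 1: F_1 = 10^(2.62/10) = 1.828, G_1 = 10^(13.2/10) = 20.89
  Stage 2: F_2 = 10^(1.57/10) = 1.435, G_2 = 10^(−1.57/10) = 0.6966
Friis cascade:
  F = 1.828 + (1.435 − 1)/20.89 = 1.849
NF = 10 log₁₀(1.849) = 2.67 dB

2.67 dB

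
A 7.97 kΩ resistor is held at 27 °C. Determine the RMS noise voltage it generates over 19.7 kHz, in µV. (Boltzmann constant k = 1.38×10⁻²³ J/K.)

1.61 µV

T = 27 °C + 273.15 = 300.15 K
V_n = √(4kTRB)
4kTRB = 4 × 1.38×10⁻²³ × 300.15 × 7.97×10³ × 1.97×10⁴ = 2.60×10⁻¹² V²
V_n = √(2.60×10⁻¹²) = 1.61×10⁻⁶ V = 1.61 µV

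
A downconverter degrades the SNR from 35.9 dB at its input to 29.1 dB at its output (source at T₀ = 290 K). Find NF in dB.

6.8 dB

NF (dB) = SNR_in(dB) − SNR_out(dB) when the source is at T₀
NF = 35.9 − 29.1 = 6.8 dB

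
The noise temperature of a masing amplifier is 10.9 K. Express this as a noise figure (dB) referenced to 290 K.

F = 1 + T_e/T₀ = 1 + 10.9/290 = 1.03759
NF = 10 log₁₀(1.03759) = 0.160 dB

0.160 dB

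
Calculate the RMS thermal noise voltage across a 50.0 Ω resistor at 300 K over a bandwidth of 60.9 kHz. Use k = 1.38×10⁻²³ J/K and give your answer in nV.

225 nV

V_n = √(4kTRB)
4kTRB = 4 × 1.38×10⁻²³ × 300 × 5.00×10¹ × 6.09×10⁴ = 5.04×10⁻¹⁴ V²
V_n = √(5.04×10⁻¹⁴) = 2.25×10⁻⁷ V = 225 nV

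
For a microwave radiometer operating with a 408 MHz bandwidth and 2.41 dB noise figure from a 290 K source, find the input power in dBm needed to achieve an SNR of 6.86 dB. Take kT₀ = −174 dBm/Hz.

−78.6 dBm

Sensitivity = −174 + 10 log₁₀(B) + NF + SNR_min
= −174 + 86.11 + 2.41 + 6.86
= −78.62 dBm → −78.6 dBm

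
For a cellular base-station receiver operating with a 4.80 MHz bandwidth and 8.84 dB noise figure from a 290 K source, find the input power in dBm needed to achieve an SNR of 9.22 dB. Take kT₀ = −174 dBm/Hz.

Sensitivity = −174 + 10 log₁₀(B) + NF + SNR_min
= −174 + 66.81 + 8.84 + 9.22
= −89.13 dBm → −89.1 dBm

−89.1 dBm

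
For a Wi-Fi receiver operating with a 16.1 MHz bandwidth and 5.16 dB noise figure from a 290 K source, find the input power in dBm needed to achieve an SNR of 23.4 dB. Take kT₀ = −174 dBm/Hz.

Sensitivity = −174 + 10 log₁₀(B) + NF + SNR_min
= −174 + 72.07 + 5.16 + 23.4
= −73.37 dBm → −73.4 dBm

−73.4 dBm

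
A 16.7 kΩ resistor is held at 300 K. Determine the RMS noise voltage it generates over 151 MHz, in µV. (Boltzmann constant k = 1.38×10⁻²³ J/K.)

V_n = √(4kTRB)
4kTRB = 4 × 1.38×10⁻²³ × 300 × 1.67×10⁴ × 1.51×10⁸ = 4.18×10⁻⁸ V²
V_n = √(4.18×10⁻⁸) = 2.04×10⁻⁴ V = 204 µV

204 µV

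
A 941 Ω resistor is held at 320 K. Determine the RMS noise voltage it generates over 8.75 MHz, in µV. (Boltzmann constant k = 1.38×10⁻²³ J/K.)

12.1 µV

V_n = √(4kTRB)
4kTRB = 4 × 1.38×10⁻²³ × 320 × 9.41×10² × 8.75×10⁶ = 1.45×10⁻¹⁰ V²
V_n = √(1.45×10⁻¹⁰) = 1.21×10⁻⁵ V = 12.1 µV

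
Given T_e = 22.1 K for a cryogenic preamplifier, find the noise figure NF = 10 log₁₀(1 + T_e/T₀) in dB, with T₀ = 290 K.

0.319 dB

F = 1 + T_e/T₀ = 1 + 22.1/290 = 1.07621
NF = 10 log₁₀(1.07621) = 0.319 dB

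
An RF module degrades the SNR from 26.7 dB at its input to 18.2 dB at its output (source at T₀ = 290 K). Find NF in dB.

8.5 dB

NF (dB) = SNR_in(dB) − SNR_out(dB) when the source is at T₀
NF = 26.7 − 18.2 = 8.5 dB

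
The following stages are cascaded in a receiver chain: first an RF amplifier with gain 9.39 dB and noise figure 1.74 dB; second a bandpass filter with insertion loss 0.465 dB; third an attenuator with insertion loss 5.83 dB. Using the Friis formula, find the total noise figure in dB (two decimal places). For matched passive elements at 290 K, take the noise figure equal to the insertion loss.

Convert to linear (a loss of L dB is a gain of −L dB): F_i = 10^(NF_i/10), G_i = 10^(G_i,dB/10)
  Stage 1: F_1 = 10^(1.74/10) = 1.493, G_1 = 10^(9.39/10) = 8.690
  Stage 2: F_2 = 10^(0.465/10) = 1.113, G_2 = 10^(−0.465/10) = 0.8985
  Stage 3: F_3 = 10^(5.83/10) = 3.828, G_3 = 10^(−5.83/10) = 0.2612
Friis cascade:
  F = 1.493 + (1.113 − 1)/8.690 + (3.828 − 1)/7.807 = 1.868
NF = 10 log₁₀(1.868) = 2.71 dB

2.71 dB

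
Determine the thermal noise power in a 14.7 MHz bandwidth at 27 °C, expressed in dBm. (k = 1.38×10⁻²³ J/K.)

T = 27 °C + 273.15 = 300.15 K
P_n = kTB = 1.38×10⁻²³ × 300.15 × 1.47×10⁷ = 6.09×10⁻¹⁴ W
In dBm: 10 log₁₀(6.09×10⁻¹⁴ / 10⁻³) = −102.2 dBm

−102.2 dBm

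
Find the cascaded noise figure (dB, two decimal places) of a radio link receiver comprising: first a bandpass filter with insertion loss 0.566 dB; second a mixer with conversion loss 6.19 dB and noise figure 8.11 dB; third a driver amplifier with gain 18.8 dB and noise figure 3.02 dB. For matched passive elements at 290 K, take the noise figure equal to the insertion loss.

10.84 dB

Convert to linear (a loss of L dB is a gain of −L dB): F_i = 10^(NF_i/10), G_i = 10^(G_i,dB/10)
  Stage 1: F_1 = 10^(0.566/10) = 1.139, G_1 = 10^(−0.566/10) = 0.8778
  Stage 2: F_2 = 10^(8.11/10) = 6.471, G_2 = 10^(−6.19/10) = 0.2404
  Stage 3: F_3 = 10^(3.02/10) = 2.004, G_3 = 10^(18.8/10) = 75.86
Friis cascade:
  F = 1.139 + (6.471 − 1)/0.8778 + (2.004 − 1)/0.2111 = 12.13
NF = 10 log₁₀(12.13) = 10.84 dB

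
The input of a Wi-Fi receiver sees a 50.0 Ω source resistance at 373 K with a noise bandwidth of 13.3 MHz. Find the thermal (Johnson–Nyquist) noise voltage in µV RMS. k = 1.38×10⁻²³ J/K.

V_n = √(4kTRB)
4kTRB = 4 × 1.38×10⁻²³ × 373 × 5.00×10¹ × 1.33×10⁷ = 1.37×10⁻¹¹ V²
V_n = √(1.37×10⁻¹¹) = 3.70×10⁻⁶ V = 3.70 µV

3.70 µV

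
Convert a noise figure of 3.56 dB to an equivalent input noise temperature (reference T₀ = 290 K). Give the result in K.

368 K

F = 10^(3.56/10) = 2.26986
T_e = (F − 1)·T₀ = (2.26986 − 1) × 290 = 368 K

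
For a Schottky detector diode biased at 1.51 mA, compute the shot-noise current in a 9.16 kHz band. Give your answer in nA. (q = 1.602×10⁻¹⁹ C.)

I_n = √(2qI·B)
2qI·B = 2 × 1.602×10⁻¹⁹ × 1.51×10⁻³ × 9.16×10³ = 4.43×10⁻¹⁸ A²
I_n = √(4.43×10⁻¹⁸) = 2.11×10⁻⁹ A = 2.11 nA

2.11 nA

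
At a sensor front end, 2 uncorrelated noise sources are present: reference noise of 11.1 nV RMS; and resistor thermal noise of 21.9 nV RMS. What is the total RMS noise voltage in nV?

24.6 nV

Uncorrelated sources add in power (mean-square): V_tot = √(ΣV_i²)
V_tot = √[(1.11×10⁻⁸)² + (2.19×10⁻⁸)²] = 2.46×10⁻⁸ V = 24.6 nV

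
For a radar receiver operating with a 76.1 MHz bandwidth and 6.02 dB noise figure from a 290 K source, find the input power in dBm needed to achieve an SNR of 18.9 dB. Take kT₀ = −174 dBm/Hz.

Sensitivity = −174 + 10 log₁₀(B) + NF + SNR_min
= −174 + 78.81 + 6.02 + 18.9
= −70.27 dBm → −70.3 dBm

−70.3 dBm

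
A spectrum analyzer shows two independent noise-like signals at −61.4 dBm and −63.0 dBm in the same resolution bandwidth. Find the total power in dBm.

Convert to linear, add, convert back:
P₁ = 7.24×10⁻¹⁰ W, P₂ = 5.01×10⁻¹⁰ W
P_tot = 1.23×10⁻⁹ W → 10 log₁₀(P_tot / 10⁻³) = −59.1 dBm

−59.1 dBm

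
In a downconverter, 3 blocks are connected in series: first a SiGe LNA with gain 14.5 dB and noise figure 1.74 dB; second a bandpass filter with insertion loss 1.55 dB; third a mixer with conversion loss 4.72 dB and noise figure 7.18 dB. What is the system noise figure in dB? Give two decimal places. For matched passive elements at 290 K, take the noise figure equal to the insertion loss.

Convert to linear (a loss of L dB is a gain of −L dB): F_i = 10^(NF_i/10), G_i = 10^(G_i,dB/10)
  Stage 1: F_1 = 10^(1.74/10) = 1.493, G_1 = 10^(14.5/10) = 28.18
  Stage 2: F_2 = 10^(1.55/10) = 1.429, G_2 = 10^(−1.55/10) = 0.6998
  Stage 3: F_3 = 10^(7.18/10) = 5.224, G_3 = 10^(−4.72/10) = 0.3373
Friis cascade:
  F = 1.493 + (1.429 − 1)/28.18 + (5.224 − 1)/19.72 = 1.722
NF = 10 log₁₀(1.722) = 2.36 dB

2.36 dB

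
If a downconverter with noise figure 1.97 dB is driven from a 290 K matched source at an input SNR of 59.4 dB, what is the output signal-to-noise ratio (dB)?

By definition F = SNR_in/SNR_out, so in dB: SNR_out = SNR_in − NF
SNR_out = 59.4 − 1.97 = 57.43 dB

57.43 dB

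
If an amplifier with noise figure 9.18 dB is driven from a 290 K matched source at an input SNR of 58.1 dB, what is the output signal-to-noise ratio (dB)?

48.92 dB

By definition F = SNR_in/SNR_out, so in dB: SNR_out = SNR_in − NF
SNR_out = 58.1 − 9.18 = 48.92 dB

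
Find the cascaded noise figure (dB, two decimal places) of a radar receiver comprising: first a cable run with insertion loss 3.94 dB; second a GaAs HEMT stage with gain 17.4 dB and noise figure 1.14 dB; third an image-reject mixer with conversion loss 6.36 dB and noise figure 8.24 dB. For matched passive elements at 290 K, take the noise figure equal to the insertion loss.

Convert to linear (a loss of L dB is a gain of −L dB): F_i = 10^(NF_i/10), G_i = 10^(G_i,dB/10)
  Stage 1: F_1 = 10^(3.94/10) = 2.477, G_1 = 10^(−3.94/10) = 0.4036
  Stage 2: F_2 = 10^(1.14/10) = 1.300, G_2 = 10^(17.4/10) = 54.95
  Stage 3: F_3 = 10^(8.24/10) = 6.668, G_3 = 10^(−6.36/10) = 0.2312
Friis cascade:
  F = 2.477 + (1.300 − 1)/0.4036 + (6.668 − 1)/22.18 = 3.477
NF = 10 log₁₀(3.477) = 5.41 dB

5.41 dB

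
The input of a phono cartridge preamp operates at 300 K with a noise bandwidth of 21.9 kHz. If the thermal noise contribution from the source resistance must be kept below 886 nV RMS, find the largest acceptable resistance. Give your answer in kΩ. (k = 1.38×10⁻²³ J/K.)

2.16 kΩ

Johnson–Nyquist: V_n = √(4kTRB) ⇒ R = V_n² / (4kTB)
4kTB = 4 × 1.38×10⁻²³ × 300 × 2.19×10⁴ = 3.63×10⁻¹⁶
R = (8.86×10⁻⁷)² / 3.63×10⁻¹⁶ = 2.16×10³ Ω = 2.16 kΩ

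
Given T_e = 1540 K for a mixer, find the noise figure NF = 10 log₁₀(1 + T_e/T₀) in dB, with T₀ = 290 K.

F = 1 + T_e/T₀ = 1 + 1540/290 = 6.31034
NF = 10 log₁₀(6.31034) = 8.00 dB

8.00 dB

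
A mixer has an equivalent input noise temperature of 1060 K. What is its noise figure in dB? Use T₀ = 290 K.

F = 1 + T_e/T₀ = 1 + 1060/290 = 4.65517
NF = 10 log₁₀(4.65517) = 6.68 dB

6.68 dB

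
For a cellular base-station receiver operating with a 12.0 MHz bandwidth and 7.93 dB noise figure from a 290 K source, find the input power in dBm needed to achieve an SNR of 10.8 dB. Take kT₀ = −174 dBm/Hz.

−84.5 dBm

Sensitivity = −174 + 10 log₁₀(B) + NF + SNR_min
= −174 + 70.79 + 7.93 + 10.8
= −84.48 dBm → −84.5 dBm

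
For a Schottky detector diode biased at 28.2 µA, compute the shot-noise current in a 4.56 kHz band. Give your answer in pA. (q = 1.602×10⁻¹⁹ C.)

203 pA

I_n = √(2qI·B)
2qI·B = 2 × 1.602×10⁻¹⁹ × 2.82×10⁻⁵ × 4.56×10³ = 4.12×10⁻²⁰ A²
I_n = √(4.12×10⁻²⁰) = 2.03×10⁻¹⁰ A = 203 pA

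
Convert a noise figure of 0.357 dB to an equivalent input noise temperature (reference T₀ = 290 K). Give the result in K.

F = 10^(0.357/10) = 1.08568
T_e = (F − 1)·T₀ = (1.08568 − 1) × 290 = 24.8 K

24.8 K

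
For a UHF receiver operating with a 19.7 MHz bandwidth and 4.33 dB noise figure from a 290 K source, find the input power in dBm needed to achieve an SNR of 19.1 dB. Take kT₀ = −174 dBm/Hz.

−77.6 dBm

Sensitivity = −174 + 10 log₁₀(B) + NF + SNR_min
= −174 + 72.94 + 4.33 + 19.1
= −77.63 dBm → −77.6 dBm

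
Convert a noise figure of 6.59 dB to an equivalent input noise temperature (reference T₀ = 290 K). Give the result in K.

F = 10^(6.59/10) = 4.56037
T_e = (F − 1)·T₀ = (4.56037 − 1) × 290 = 1033 K

1033 K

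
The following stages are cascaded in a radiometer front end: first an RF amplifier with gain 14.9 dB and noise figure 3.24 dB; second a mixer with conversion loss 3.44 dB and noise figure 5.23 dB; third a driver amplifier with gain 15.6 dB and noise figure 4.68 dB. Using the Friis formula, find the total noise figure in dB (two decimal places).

Convert to linear (a loss of L dB is a gain of −L dB): F_i = 10^(NF_i/10), G_i = 10^(G_i,dB/10)
  Stage 1: F_1 = 10^(3.24/10) = 2.109, G_1 = 10^(14.9/10) = 30.90
  Stage 2: F_2 = 10^(5.23/10) = 3.334, G_2 = 10^(−3.44/10) = 0.4529
  Stage 3: F_3 = 10^(4.68/10) = 2.938, G_3 = 10^(15.6/10) = 36.31
Friis cascade:
  F = 2.109 + (3.334 − 1)/30.90 + (2.938 − 1)/14.00 = 2.323
NF = 10 log₁₀(2.323) = 3.66 dB

3.66 dB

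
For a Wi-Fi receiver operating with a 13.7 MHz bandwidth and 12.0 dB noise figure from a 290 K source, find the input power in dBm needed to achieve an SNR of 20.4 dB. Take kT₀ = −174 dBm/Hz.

Sensitivity = −174 + 10 log₁₀(B) + NF + SNR_min
= −174 + 71.37 + 12.0 + 20.4
= −70.23 dBm → −70.2 dBm

−70.2 dBm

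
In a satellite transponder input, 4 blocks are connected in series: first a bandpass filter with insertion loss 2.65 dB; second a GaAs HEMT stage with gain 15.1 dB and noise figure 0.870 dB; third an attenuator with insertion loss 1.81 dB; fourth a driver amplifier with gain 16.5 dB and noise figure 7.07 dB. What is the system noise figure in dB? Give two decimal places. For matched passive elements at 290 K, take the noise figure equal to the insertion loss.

Convert to linear (a loss of L dB is a gain of −L dB): F_i = 10^(NF_i/10), G_i = 10^(G_i,dB/10)
  Stage 1: F_1 = 10^(2.65/10) = 1.841, G_1 = 10^(−2.65/10) = 0.5433
  Stage 2: F_2 = 10^(0.870/10) = 1.222, G_2 = 10^(15.1/10) = 32.36
  Stage 3: F_3 = 10^(1.81/10) = 1.517, G_3 = 10^(−1.81/10) = 0.6592
  Stage 4: F_4 = 10^(7.07/10) = 5.093, G_4 = 10^(16.5/10) = 44.67
Friis cascade:
  F = 1.841 + (1.222 − 1)/0.5433 + (1.517 − 1)/17.58 + (5.093 − 1)/11.59 = 2.632
NF = 10 log₁₀(2.632) = 4.20 dB

4.20 dB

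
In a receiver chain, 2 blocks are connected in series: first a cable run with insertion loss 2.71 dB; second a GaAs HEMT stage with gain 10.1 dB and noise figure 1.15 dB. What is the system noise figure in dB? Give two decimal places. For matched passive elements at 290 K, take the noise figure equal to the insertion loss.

Convert to linear (a loss of L dB is a gain of −L dB): F_i = 10^(NF_i/10), G_i = 10^(G_i,dB/10)
  Stage 1: F_1 = 10^(2.71/10) = 1.866, G_1 = 10^(−2.71/10) = 0.5358
  Stage 2: F_2 = 10^(1.15/10) = 1.303, G_2 = 10^(10.1/10) = 10.23
Friis cascade:
  F = 1.866 + (1.303 − 1)/0.5358 = 2.432
NF = 10 log₁₀(2.432) = 3.86 dB

3.86 dB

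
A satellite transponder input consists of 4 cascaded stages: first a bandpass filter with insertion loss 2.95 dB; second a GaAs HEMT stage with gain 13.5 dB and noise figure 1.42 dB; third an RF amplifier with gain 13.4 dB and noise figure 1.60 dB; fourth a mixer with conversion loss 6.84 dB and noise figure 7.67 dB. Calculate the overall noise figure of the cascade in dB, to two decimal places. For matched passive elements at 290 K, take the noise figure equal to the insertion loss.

Convert to linear (a loss of L dB is a gain of −L dB): F_i = 10^(NF_i/10), G_i = 10^(G_i,dB/10)
  Stage 1: F_1 = 10^(2.95/10) = 1.972, G_1 = 10^(−2.95/10) = 0.5070
  Stage 2: F_2 = 10^(1.42/10) = 1.387, G_2 = 10^(13.5/10) = 22.39
  Stage 3: F_3 = 10^(1.60/10) = 1.445, G_3 = 10^(13.4/10) = 21.88
  Stage 4: F_4 = 10^(7.67/10) = 5.848, G_4 = 10^(−6.84/10) = 0.2070
Friis cascade:
  F = 1.972 + (1.387 − 1)/0.5070 + (1.445 − 1)/11.35 + (5.848 − 1)/248.3 = 2.794
NF = 10 log₁₀(2.794) = 4.46 dB

4.46 dB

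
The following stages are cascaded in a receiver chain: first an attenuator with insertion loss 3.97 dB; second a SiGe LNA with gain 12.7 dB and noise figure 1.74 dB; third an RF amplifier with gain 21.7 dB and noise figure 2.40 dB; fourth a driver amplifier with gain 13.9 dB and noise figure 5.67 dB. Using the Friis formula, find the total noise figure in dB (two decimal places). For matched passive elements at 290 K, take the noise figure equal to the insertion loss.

5.83 dB

Convert to linear (a loss of L dB is a gain of −L dB): F_i = 10^(NF_i/10), G_i = 10^(G_i,dB/10)
  Stage 1: F_1 = 10^(3.97/10) = 2.495, G_1 = 10^(−3.97/10) = 0.4009
  Stage 2: F_2 = 10^(1.74/10) = 1.493, G_2 = 10^(12.7/10) = 18.62
  Stage 3: F_3 = 10^(2.40/10) = 1.738, G_3 = 10^(21.7/10) = 147.9
  Stage 4: F_4 = 10^(5.67/10) = 3.690, G_4 = 10^(13.9/10) = 24.55
Friis cascade:
  F = 2.495 + (1.493 − 1)/0.4009 + (1.738 − 1)/7.464 + (3.690 − 1)/1104 = 3.825
NF = 10 log₁₀(3.825) = 5.83 dB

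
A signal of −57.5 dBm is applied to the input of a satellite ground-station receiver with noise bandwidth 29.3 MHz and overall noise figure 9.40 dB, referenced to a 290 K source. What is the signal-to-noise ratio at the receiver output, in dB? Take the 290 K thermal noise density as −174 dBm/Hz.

Noise floor: N = −174 + 10 log₁₀(B) + NF
10 log₁₀(2.93×10⁷) = 74.67 dB
N = −174 + 74.67 + 9.40 = −89.93 dBm
SNR = P_sig − N = −57.5 − (−89.93) = 32.43 dB → 32.4 dB

32.4 dB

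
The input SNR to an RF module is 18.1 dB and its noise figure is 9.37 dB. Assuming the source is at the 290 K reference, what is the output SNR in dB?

By definition F = SNR_in/SNR_out, so in dB: SNR_out = SNR_in − NF
SNR_out = 18.1 − 9.37 = 8.73 dB

8.73 dB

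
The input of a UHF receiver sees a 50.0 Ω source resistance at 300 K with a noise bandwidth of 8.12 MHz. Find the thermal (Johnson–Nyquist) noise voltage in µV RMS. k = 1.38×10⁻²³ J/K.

V_n = √(4kTRB)
4kTRB = 4 × 1.38×10⁻²³ × 300 × 5.00×10¹ × 8.12×10⁶ = 6.72×10⁻¹² V²
V_n = √(6.72×10⁻¹²) = 2.59×10⁻⁶ V = 2.59 µV

2.59 µV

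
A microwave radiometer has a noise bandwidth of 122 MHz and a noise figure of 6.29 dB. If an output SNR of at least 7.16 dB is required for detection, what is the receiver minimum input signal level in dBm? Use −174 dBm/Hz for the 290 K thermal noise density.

−79.7 dBm

Sensitivity = −174 + 10 log₁₀(B) + NF + SNR_min
= −174 + 80.86 + 6.29 + 7.16
= −79.69 dBm → −79.7 dBm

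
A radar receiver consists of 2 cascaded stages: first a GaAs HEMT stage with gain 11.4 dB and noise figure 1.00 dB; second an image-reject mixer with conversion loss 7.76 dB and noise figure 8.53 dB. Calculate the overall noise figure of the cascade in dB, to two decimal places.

2.31 dB

Convert to linear (a loss of L dB is a gain of −L dB): F_i = 10^(NF_i/10), G_i = 10^(G_i,dB/10)
  Stage 1: F_1 = 10^(1.00/10) = 1.259, G_1 = 10^(11.4/10) = 13.80
  Stage 2: F_2 = 10^(8.53/10) = 7.129, G_2 = 10^(−7.76/10) = 0.1675
Friis cascade:
  F = 1.259 + (7.129 − 1)/13.80 = 1.703
NF = 10 log₁₀(1.703) = 2.31 dB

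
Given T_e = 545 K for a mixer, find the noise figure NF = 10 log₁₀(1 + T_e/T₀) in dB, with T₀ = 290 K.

F = 1 + T_e/T₀ = 1 + 545/290 = 2.87931
NF = 10 log₁₀(2.87931) = 4.59 dB

4.59 dB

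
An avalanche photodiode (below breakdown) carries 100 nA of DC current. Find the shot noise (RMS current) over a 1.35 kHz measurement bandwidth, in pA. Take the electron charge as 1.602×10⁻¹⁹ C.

6.58 pA

I_n = √(2qI·B)
2qI·B = 2 × 1.602×10⁻¹⁹ × 1.00×10⁻⁷ × 1.35×10³ = 4.33×10⁻²³ A²
I_n = √(4.33×10⁻²³) = 6.58×10⁻¹² A = 6.58 pA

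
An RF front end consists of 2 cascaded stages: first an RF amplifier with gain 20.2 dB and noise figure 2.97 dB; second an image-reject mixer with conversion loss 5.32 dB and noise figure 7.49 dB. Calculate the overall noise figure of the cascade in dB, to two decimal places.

Convert to linear (a loss of L dB is a gain of −L dB): F_i = 10^(NF_i/10), G_i = 10^(G_i,dB/10)
  Stage 1: F_1 = 10^(2.97/10) = 1.982, G_1 = 10^(20.2/10) = 104.7
  Stage 2: F_2 = 10^(7.49/10) = 5.610, G_2 = 10^(−5.32/10) = 0.2938
Friis cascade:
  F = 1.982 + (5.610 − 1)/104.7 = 2.026
NF = 10 log₁₀(2.026) = 3.07 dB

3.07 dB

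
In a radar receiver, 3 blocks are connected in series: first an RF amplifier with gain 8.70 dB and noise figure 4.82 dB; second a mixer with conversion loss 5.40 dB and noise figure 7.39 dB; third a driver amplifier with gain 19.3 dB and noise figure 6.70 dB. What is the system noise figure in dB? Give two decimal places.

Convert to linear (a loss of L dB is a gain of −L dB): F_i = 10^(NF_i/10), G_i = 10^(G_i,dB/10)
  Stage 1: F_1 = 10^(4.82/10) = 3.034, G_1 = 10^(8.70/10) = 7.413
  Stage 2: F_2 = 10^(7.39/10) = 5.483, G_2 = 10^(−5.40/10) = 0.2884
  Stage 3: F_3 = 10^(6.70/10) = 4.677, G_3 = 10^(19.3/10) = 85.11
Friis cascade:
  F = 3.034 + (5.483 − 1)/7.413 + (4.677 − 1)/2.138 = 5.359
NF = 10 log₁₀(5.359) = 7.29 dB

7.29 dB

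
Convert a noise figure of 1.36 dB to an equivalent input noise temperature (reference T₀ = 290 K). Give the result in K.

107 K

F = 10^(1.36/10) = 1.36773
T_e = (F − 1)·T₀ = (1.36773 − 1) × 290 = 107 K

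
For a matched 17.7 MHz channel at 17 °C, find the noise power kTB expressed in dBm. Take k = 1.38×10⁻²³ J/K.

−101.5 dBm

T = 17 °C + 273.15 = 290.15 K
P_n = kTB = 1.38×10⁻²³ × 290.15 × 1.77×10⁷ = 7.09×10⁻¹⁴ W
In dBm: 10 log₁₀(7.09×10⁻¹⁴ / 10⁻³) = −101.5 dBm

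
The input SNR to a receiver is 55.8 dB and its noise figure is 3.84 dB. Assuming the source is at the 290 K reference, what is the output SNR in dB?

51.96 dB

By definition F = SNR_in/SNR_out, so in dB: SNR_out = SNR_in − NF
SNR_out = 55.8 − 3.84 = 51.96 dB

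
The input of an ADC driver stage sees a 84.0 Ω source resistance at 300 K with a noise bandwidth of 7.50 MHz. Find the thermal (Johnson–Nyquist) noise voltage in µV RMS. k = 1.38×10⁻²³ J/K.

V_n = √(4kTRB)
4kTRB = 4 × 1.38×10⁻²³ × 300 × 8.40×10¹ × 7.50×10⁶ = 1.04×10⁻¹¹ V²
V_n = √(1.04×10⁻¹¹) = 3.23×10⁻⁶ V = 3.23 µV

3.23 µV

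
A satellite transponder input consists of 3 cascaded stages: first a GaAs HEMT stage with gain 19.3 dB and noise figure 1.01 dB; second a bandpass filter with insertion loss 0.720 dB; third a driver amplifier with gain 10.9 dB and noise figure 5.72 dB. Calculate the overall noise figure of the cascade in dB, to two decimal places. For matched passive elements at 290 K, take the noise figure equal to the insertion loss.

Convert to linear (a loss of L dB is a gain of −L dB): F_i = 10^(NF_i/10), G_i = 10^(G_i,dB/10)
  Stage 1: F_1 = 10^(1.01/10) = 1.262, G_1 = 10^(19.3/10) = 85.11
  Stage 2: F_2 = 10^(0.720/10) = 1.180, G_2 = 10^(−0.720/10) = 0.8472
  Stage 3: F_3 = 10^(5.72/10) = 3.733, G_3 = 10^(10.9/10) = 12.30
Friis cascade:
  F = 1.262 + (1.180 − 1)/85.11 + (3.733 − 1)/72.11 = 1.302
NF = 10 log₁₀(1.302) = 1.15 dB

1.15 dB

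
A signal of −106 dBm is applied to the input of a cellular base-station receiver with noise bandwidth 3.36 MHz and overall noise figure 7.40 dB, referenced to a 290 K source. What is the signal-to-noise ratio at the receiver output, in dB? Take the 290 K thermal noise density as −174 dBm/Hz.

Noise floor: N = −174 + 10 log₁₀(B) + NF
10 log₁₀(3.36×10⁶) = 65.26 dB
N = −174 + 65.26 + 7.40 = −101.34 dBm
SNR = P_sig − N = −106 − (−101.34) = −4.66 dB → −4.7 dB

−4.7 dB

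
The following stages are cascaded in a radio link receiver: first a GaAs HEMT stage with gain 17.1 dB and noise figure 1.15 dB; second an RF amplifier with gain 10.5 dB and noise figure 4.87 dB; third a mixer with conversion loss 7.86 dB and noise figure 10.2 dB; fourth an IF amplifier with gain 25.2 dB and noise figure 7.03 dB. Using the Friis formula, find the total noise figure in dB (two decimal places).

1.47 dB

Convert to linear (a loss of L dB is a gain of −L dB): F_i = 10^(NF_i/10), G_i = 10^(G_i,dB/10)
  Stage 1: F_1 = 10^(1.15/10) = 1.303, G_1 = 10^(17.1/10) = 51.29
  Stage 2: F_2 = 10^(4.87/10) = 3.069, G_2 = 10^(10.5/10) = 11.22
  Stage 3: F_3 = 10^(10.2/10) = 10.47, G_3 = 10^(−7.86/10) = 0.1637
  Stage 4: F_4 = 10^(7.03/10) = 5.047, G_4 = 10^(25.2/10) = 331.1
Friis cascade:
  F = 1.303 + (3.069 − 1)/51.29 + (10.47 − 1)/575.4 + (5.047 − 1)/94.19 = 1.403
NF = 10 log₁₀(1.403) = 1.47 dB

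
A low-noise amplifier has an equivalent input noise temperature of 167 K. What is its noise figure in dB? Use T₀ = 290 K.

F = 1 + T_e/T₀ = 1 + 167/290 = 1.57586
NF = 10 log₁₀(1.57586) = 1.98 dB

1.98 dB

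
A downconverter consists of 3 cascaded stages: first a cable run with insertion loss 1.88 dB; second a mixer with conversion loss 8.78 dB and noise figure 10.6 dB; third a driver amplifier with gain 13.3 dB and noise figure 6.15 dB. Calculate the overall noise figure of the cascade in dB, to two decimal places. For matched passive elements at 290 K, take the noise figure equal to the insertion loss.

17.33 dB

Convert to linear (a loss of L dB is a gain of −L dB): F_i = 10^(NF_i/10), G_i = 10^(G_i,dB/10)
  Stage 1: F_1 = 10^(1.88/10) = 1.542, G_1 = 10^(−1.88/10) = 0.6486
  Stage 2: F_2 = 10^(10.6/10) = 11.48, G_2 = 10^(−8.78/10) = 0.1324
  Stage 3: F_3 = 10^(6.15/10) = 4.121, G_3 = 10^(13.3/10) = 21.38
Friis cascade:
  F = 1.542 + (11.48 − 1)/0.6486 + (4.121 − 1)/0.08590 = 54.03
NF = 10 log₁₀(54.03) = 17.33 dB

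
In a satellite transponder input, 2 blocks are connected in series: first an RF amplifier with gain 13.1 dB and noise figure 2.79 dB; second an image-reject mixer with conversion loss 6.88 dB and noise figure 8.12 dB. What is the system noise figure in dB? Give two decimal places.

Convert to linear (a loss of L dB is a gain of −L dB): F_i = 10^(NF_i/10), G_i = 10^(G_i,dB/10)
  Stage 1: F_1 = 10^(2.79/10) = 1.901, G_1 = 10^(13.1/10) = 20.42
  Stage 2: F_2 = 10^(8.12/10) = 6.486, G_2 = 10^(−6.88/10) = 0.2051
Friis cascade:
  F = 1.901 + (6.486 − 1)/20.42 = 2.170
NF = 10 log₁₀(2.170) = 3.36 dB

3.36 dB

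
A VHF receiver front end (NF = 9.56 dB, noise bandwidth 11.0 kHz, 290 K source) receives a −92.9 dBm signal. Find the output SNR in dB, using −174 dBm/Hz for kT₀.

Noise floor: N = −174 + 10 log₁₀(B) + NF
10 log₁₀(1.10×10⁴) = 40.41 dB
N = −174 + 40.41 + 9.56 = −124.03 dBm
SNR = P_sig − N = −92.9 − (−124.03) = 31.13 dB → 31.1 dB

31.1 dB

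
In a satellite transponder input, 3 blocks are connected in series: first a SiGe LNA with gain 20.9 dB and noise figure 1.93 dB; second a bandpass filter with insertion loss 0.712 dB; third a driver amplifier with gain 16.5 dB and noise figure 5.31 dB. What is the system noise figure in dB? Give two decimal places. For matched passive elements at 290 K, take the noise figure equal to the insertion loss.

Convert to linear (a loss of L dB is a gain of −L dB): F_i = 10^(NF_i/10), G_i = 10^(G_i,dB/10)
  Stage 1: F_1 = 10^(1.93/10) = 1.560, G_1 = 10^(20.9/10) = 123.0
  Stage 2: F_2 = 10^(0.712/10) = 1.178, G_2 = 10^(−0.712/10) = 0.8488
  Stage 3: F_3 = 10^(5.31/10) = 3.396, G_3 = 10^(16.5/10) = 44.67
Friis cascade:
  F = 1.560 + (1.178 − 1)/123.0 + (3.396 − 1)/104.4 = 1.584
NF = 10 log₁₀(1.584) = 2.00 dB

2.00 dB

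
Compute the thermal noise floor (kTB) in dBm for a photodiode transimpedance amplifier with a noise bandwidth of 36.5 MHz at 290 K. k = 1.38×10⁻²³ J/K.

−98.4 dBm

P_n = kTB = 1.38×10⁻²³ × 290 × 3.65×10⁷ = 1.46×10⁻¹³ W
In dBm: 10 log₁₀(1.46×10⁻¹³ / 10⁻³) = −98.4 dBm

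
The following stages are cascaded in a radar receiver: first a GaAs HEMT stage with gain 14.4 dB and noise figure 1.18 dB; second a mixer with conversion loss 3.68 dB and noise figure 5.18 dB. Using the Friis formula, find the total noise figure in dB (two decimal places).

1.45 dB

Convert to linear (a loss of L dB is a gain of −L dB): F_i = 10^(NF_i/10), G_i = 10^(G_i,dB/10)
  Stage 1: F_1 = 10^(1.18/10) = 1.312, G_1 = 10^(14.4/10) = 27.54
  Stage 2: F_2 = 10^(5.18/10) = 3.296, G_2 = 10^(−3.68/10) = 0.4285
Friis cascade:
  F = 1.312 + (3.296 − 1)/27.54 = 1.396
NF = 10 log₁₀(1.396) = 1.45 dB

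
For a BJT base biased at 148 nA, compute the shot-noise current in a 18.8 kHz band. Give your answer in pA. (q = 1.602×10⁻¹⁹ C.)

29.9 pA

I_n = √(2qI·B)
2qI·B = 2 × 1.602×10⁻¹⁹ × 1.48×10⁻⁷ × 1.88×10⁴ = 8.91×10⁻²² A²
I_n = √(8.91×10⁻²²) = 2.99×10⁻¹¹ A = 29.9 pA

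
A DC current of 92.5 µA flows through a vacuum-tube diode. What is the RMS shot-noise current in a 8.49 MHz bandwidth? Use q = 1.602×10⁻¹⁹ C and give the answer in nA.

I_n = √(2qI·B)
2qI·B = 2 × 1.602×10⁻¹⁹ × 9.25×10⁻⁵ × 8.49×10⁶ = 2.52×10⁻¹⁶ A²
I_n = √(2.52×10⁻¹⁶) = 1.59×10⁻⁸ A = 15.9 nA

15.9 nA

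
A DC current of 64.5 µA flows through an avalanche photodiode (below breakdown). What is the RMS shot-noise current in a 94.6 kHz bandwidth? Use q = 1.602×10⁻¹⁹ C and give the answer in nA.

I_n = √(2qI·B)
2qI·B = 2 × 1.602×10⁻¹⁹ × 6.45×10⁻⁵ × 9.46×10⁴ = 1.95×10⁻¹⁸ A²
I_n = √(1.95×10⁻¹⁸) = 1.40×10⁻⁹ A = 1.40 nA

1.40 nA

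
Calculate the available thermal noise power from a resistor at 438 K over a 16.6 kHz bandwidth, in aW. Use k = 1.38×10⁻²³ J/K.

100 aW

P_n = kTB = 1.38×10⁻²³ × 438 × 1.66×10⁴ = 1.00×10⁻¹⁶ W = 100 aW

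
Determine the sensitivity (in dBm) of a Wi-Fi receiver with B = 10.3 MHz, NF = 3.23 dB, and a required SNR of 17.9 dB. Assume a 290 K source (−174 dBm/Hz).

Sensitivity = −174 + 10 log₁₀(B) + NF + SNR_min
= −174 + 70.13 + 3.23 + 17.9
= −82.74 dBm → −82.7 dBm

−82.7 dBm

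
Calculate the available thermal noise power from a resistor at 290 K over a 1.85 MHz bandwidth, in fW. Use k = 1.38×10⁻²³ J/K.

P_n = kTB = 1.38×10⁻²³ × 290 × 1.85×10⁶ = 7.40×10⁻¹⁵ W = 7.40 fW

7.40 fW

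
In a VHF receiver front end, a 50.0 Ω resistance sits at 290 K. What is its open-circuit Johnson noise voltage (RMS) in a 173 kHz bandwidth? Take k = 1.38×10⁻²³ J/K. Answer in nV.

372 nV

V_n = √(4kTRB)
4kTRB = 4 × 1.38×10⁻²³ × 290 × 5.00×10¹ × 1.73×10⁵ = 1.38×10⁻¹³ V²
V_n = √(1.38×10⁻¹³) = 3.72×10⁻⁷ V = 372 nV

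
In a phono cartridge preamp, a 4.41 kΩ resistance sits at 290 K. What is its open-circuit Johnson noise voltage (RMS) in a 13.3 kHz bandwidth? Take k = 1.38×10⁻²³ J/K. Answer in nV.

969 nV

V_n = √(4kTRB)
4kTRB = 4 × 1.38×10⁻²³ × 290 × 4.41×10³ × 1.33×10⁴ = 9.39×10⁻¹³ V²
V_n = √(9.39×10⁻¹³) = 9.69×10⁻⁷ V = 969 nV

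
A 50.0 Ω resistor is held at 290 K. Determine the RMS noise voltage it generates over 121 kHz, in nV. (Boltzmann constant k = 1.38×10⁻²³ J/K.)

311 nV

V_n = √(4kTRB)
4kTRB = 4 × 1.38×10⁻²³ × 290 × 5.00×10¹ × 1.21×10⁵ = 9.68×10⁻¹⁴ V²
V_n = √(9.68×10⁻¹⁴) = 3.11×10⁻⁷ V = 311 nV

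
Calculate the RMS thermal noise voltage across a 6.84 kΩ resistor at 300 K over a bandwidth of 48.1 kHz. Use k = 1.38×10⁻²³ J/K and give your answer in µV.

V_n = √(4kTRB)
4kTRB = 4 × 1.38×10⁻²³ × 300 × 6.84×10³ × 4.81×10⁴ = 5.45×10⁻¹² V²
V_n = √(5.45×10⁻¹²) = 2.33×10⁻⁶ V = 2.33 µV

2.33 µV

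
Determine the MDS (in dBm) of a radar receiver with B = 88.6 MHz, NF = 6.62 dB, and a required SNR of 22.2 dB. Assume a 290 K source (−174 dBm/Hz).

Sensitivity = −174 + 10 log₁₀(B) + NF + SNR_min
= −174 + 79.47 + 6.62 + 22.2
= −65.71 dBm → −65.7 dBm

−65.7 dBm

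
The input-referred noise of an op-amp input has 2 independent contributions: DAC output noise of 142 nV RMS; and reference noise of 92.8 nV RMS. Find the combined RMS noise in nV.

170 nV

Uncorrelated sources add in power (mean-square): V_tot = √(ΣV_i²)
V_tot = √[(1.42×10⁻⁷)² + (9.28×10⁻⁸)²] = 1.70×10⁻⁷ V = 170 nV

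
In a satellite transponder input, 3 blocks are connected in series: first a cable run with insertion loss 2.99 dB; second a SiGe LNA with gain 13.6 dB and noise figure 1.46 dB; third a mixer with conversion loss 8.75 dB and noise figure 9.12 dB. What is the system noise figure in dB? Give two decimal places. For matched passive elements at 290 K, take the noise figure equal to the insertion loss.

5.33 dB

Convert to linear (a loss of L dB is a gain of −L dB): F_i = 10^(NF_i/10), G_i = 10^(G_i,dB/10)
  Stage 1: F_1 = 10^(2.99/10) = 1.991, G_1 = 10^(−2.99/10) = 0.5023
  Stage 2: F_2 = 10^(1.46/10) = 1.400, G_2 = 10^(13.6/10) = 22.91
  Stage 3: F_3 = 10^(9.12/10) = 8.166, G_3 = 10^(−8.75/10) = 0.1334
Friis cascade:
  F = 1.991 + (1.400 − 1)/0.5023 + (8.166 − 1)/11.51 = 3.409
NF = 10 log₁₀(3.409) = 5.33 dB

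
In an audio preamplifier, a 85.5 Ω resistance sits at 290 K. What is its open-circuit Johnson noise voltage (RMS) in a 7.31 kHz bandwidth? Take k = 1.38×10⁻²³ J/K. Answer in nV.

100 nV

V_n = √(4kTRB)
4kTRB = 4 × 1.38×10⁻²³ × 290 × 8.55×10¹ × 7.31×10³ = 1.00×10⁻¹⁴ V²
V_n = √(1.00×10⁻¹⁴) = 1.00×10⁻⁷ V = 100 nV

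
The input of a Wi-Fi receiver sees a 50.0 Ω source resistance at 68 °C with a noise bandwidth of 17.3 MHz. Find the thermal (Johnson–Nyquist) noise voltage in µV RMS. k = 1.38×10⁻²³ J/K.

T = 68 °C + 273.15 = 341.15 K
V_n = √(4kTRB)
4kTRB = 4 × 1.38×10⁻²³ × 341.15 × 5.00×10¹ × 1.73×10⁷ = 1.63×10⁻¹¹ V²
V_n = √(1.63×10⁻¹¹) = 4.04×10⁻⁶ V = 4.04 µV

4.04 µV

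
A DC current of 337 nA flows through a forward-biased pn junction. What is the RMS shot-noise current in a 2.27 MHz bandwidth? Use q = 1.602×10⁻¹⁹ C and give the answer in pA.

I_n = √(2qI·B)
2qI·B = 2 × 1.602×10⁻¹⁹ × 3.37×10⁻⁷ × 2.27×10⁶ = 2.45×10⁻¹⁹ A²
I_n = √(2.45×10⁻¹⁹) = 4.95×10⁻¹⁰ A = 495 pA

495 pA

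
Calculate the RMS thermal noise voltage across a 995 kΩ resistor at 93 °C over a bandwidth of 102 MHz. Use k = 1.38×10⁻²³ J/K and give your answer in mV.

1.43 mV

T = 93 °C + 273.15 = 366.15 K
V_n = √(4kTRB)
4kTRB = 4 × 1.38×10⁻²³ × 366.15 × 9.95×10⁵ × 1.02×10⁸ = 2.05×10⁻⁶ V²
V_n = √(2.05×10⁻⁶) = 1.43×10⁻³ V = 1.43 mV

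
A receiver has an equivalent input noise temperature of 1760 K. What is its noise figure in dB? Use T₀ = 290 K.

F = 1 + T_e/T₀ = 1 + 1760/290 = 7.06897
NF = 10 log₁₀(7.06897) = 8.49 dB

8.49 dB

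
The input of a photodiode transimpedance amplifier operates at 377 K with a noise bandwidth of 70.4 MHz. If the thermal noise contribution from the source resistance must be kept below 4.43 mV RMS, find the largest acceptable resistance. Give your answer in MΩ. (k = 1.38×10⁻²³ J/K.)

Johnson–Nyquist: V_n = √(4kTRB) ⇒ R = V_n² / (4kTB)
4kTB = 4 × 1.38×10⁻²³ × 377 × 7.04×10⁷ = 1.47×10⁻¹²
R = (4.43×10⁻³)² / 1.47×10⁻¹² = 1.34×10⁷ Ω = 13.4 MΩ

13.4 MΩ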